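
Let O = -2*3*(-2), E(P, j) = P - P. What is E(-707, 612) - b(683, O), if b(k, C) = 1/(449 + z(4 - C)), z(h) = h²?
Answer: -1/513 ≈ -0.0019493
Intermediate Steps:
E(P, j) = 0
O = 12 (O = -6*(-2) = 12)
b(k, C) = 1/(449 + (4 - C)²)
E(-707, 612) - b(683, O) = 0 - 1/(449 + (-4 + 12)²) = 0 - 1/(449 + 8²) = 0 - 1/(449 + 64) = 0 - 1/513 = -1/513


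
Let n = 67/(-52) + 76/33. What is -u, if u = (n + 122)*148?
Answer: -7810441/429 ≈ -18206.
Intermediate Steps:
n = 1741/1716 (n = 67*(-1/52) + 76*(1/33) = -67/52 + 76/33 = 1741/1716 ≈ 1.0146)
u = 7810441/429 (u = (1741/1716 + 122)*148 = (211093/1716)*148 = 7810441/429 ≈ 18206.)
-u = -1*7810441/429 = -7810441/429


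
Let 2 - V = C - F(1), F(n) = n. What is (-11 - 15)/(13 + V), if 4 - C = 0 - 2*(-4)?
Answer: -13/10 ≈ -1.3000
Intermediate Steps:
C = -4 (C = 4 - (0 - 2*(-4)) = 4 - (0 + 8) = 4 - 1*8 = 4 - 8 = -4)
V = 7 (V = 2 - (-4 - 1*1) = 2 - (-4 - 1) = 2 - 1*(-5) = 2 + 5 = 7)
(-11 - 15)/(13 + V) = (-11 - 15)/(13 + 7) = -26/20 = (1/20)*(-26) = -13/10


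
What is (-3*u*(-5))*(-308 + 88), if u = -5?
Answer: 16500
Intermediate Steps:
(-3*u*(-5))*(-308 + 88) = (-3*(-5)*(-5))*(-308 + 88) = (15*(-5))*(-220) = -75*(-220) = 16500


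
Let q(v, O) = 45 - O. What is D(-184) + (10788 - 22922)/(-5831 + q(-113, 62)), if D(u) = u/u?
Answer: 8991/2924 ≈ 3.0749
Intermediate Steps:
D(u) = 1
D(-184) + (10788 - 22922)/(-5831 + q(-113, 62)) = 1 + (10788 - 22922)/(-5831 + (45 - 1*62)) = 1 - 12134/(-5831 + (45 - 62)) = 1 - 12134/(-5831 - 17) = 1 - 12134/(-5848) = 1 - 12134*(-1/5848) = 1 + 6067/2924 = 8991/2924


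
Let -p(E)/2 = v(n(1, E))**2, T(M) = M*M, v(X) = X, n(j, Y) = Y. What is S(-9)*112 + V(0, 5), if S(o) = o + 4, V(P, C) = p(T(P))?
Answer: -560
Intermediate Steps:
T(M) = M**2
p(E) = -2*E**2
V(P, C) = -2*P**4
S(o) = 4 + o
S(-9)*112 + V(0, 5) = (4 - 9)*112 - 2*0**4 = -5*112 - 2*0 = -560 + 0 = -560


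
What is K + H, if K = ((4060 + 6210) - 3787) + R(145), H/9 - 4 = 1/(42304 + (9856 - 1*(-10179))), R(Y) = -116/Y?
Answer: 2031690394/311695 ≈ 6518.2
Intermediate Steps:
H = 2244213/62339 (H = 36 + 9/(42304 + (9856 - 1*(-10179))) = 36 + 9/(42304 + (9856 + 10179)) = 36 + 9/(42304 + 20035) = 36 + 9/62339 = 2244213/62339 ≈ 36.000)
K = 32411/5 (K = ((4060 + 6210) - 3787) - 116/145 = (10270 - 3787) - 116*1/145 = 6483 - ⅘ = 32411/5 ≈ 6482.2)
K + H = 32411/5 + 2244213/62339 = 2031690394/311695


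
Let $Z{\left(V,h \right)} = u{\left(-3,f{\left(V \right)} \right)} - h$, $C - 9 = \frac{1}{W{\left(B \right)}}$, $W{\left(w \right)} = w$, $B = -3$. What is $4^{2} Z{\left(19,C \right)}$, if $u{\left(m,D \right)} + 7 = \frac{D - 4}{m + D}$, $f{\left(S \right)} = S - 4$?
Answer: $-236$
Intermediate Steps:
$f{\left(S \right)} = -4 + S$
$u{\left(m,D \right)} = -7 + \frac{-4 + D}{D + m}$ ($u{\left(m,D \right)} = -7 + \frac{D - 4}{m + D} = -7 + \frac{-4 + D}{D + m}$)
$C = \frac{26}{3}$ ($C = 9 + \frac{1}{-3} = 9 - \frac{1}{3} = \frac{26}{3} \approx 8.6667$)
$Z{\left(V,h \right)} = - h + \frac{41 - 6 V}{-7 + V}$ ($Z{\left(V,h \right)} = \frac{-4 - -21 - 6 \left(-4 + V\right)}{\left(-4 + V\right) - 3} - h = \frac{-4 + 21 - \left(-24 + 6 V\right)}{-7 + V} - h = \frac{41 - 6 V}{-7 + V} - h = - h + \frac{41 - 6 V}{-7 + V}$)
$4^{2} Z{\left(19,C \right)} = 4^{2} \frac{41 - 114 - \frac{26 \left(-7 + 19\right)}{3}}{-7 + 19} = 16 \frac{41 - 114 - \frac{26}{3} \cdot 12}{12} = 16 \frac{41 - 114 - 104}{12} = 16 \cdot \frac{1}{12} \left(-177\right) = 16 \left(- \frac{59}{4}\right) = -236$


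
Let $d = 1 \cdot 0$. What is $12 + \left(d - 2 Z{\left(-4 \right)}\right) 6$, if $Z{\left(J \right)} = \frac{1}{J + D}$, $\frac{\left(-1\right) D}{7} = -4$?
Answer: $\frac{23}{2} \approx 11.5$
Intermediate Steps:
$D = 28$ ($D = \left(-7\right) \left(-4\right) = 28$)
$Z{\left(J \right)} = \frac{1}{28 + J}$ ($Z{\left(J \right)} = \frac{1}{J + 28} = \frac{1}{28 + J}$)
$d = 0$
$12 + \left(d - 2 Z{\left(-4 \right)}\right) 6 = 12 + \left(0 - \frac{2}{28 - 4}\right) 6 = 12 + \left(0 - \frac{2}{24}\right) 6 = 12 + \left(0 - \frac{1}{12}\right) 6 = 12 - \frac{1}{2} = \frac{23}{2}$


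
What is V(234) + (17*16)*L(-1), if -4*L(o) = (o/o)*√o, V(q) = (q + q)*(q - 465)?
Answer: -108108 - 68*I ≈ -1.0811e+5 - 68.0*I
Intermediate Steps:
V(q) = 2*q*(-465 + q) (V(q) = (2*q)*(-465 + q) = 2*q*(-465 + q))
L(o) = -√o/4 (L(o) = -o/o*√o/4 = -√o/4)
V(234) + (17*16)*L(-1) = 2*234*(-465 + 234) + (17*16)*(-I/4) = 2*234*(-231) + 272*(-I/4) = -108108 - 68*I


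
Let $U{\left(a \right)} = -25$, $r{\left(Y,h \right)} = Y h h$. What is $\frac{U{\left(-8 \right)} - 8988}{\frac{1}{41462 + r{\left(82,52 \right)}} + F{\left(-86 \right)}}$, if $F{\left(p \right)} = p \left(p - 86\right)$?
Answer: $- \frac{2372131470}{3893106481} \approx -0.60932$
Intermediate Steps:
$r{\left(Y,h \right)} = Y h^{2}$
$F{\left(p \right)} = p \left(-86 + p\right)$
$\frac{U{\left(-8 \right)} - 8988}{\frac{1}{41462 + r{\left(82,52 \right)}} + F{\left(-86 \right)}} = \frac{-25 - 8988}{\frac{1}{41462 + 82 \cdot 52^{2}} - 86 \left(-86 - 86\right)} = - \frac{9013}{\frac{1}{41462 + 82 \cdot 2704} - -14792} = - \frac{9013}{\frac{1}{41462 + 221728} + 14792} = - \frac{9013}{\frac{1}{263190} + 14792} = - \frac{9013}{\frac{3893106481}{263190}} = \left(-9013\right) \frac{263190}{3893106481} = - \frac{2372131470}{3893106481}$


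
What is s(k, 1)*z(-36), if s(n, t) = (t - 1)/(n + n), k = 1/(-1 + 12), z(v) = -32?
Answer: 0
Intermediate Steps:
k = 1/11 ≈ 0.090909
s(n, t) = (-1 + t)/(2*n) (s(n, t) = (-1 + t)/((2*n)) = (-1 + t)*(1/(2*n)) = (-1 + t)/(2*n))
s(k, 1)*z(-36) = ((-1 + 1)/(2*(1/11)))*(-32) = ((½)*11*0)*(-32) = 0*(-32) = 0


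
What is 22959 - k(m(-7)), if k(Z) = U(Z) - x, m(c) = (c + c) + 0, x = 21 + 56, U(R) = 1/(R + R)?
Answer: 645009/28 ≈ 23036.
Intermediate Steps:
U(R) = 1/(2*R)
x = 77
m(c) = 2*c (m(c) = 2*c + 0 = 2*c)
k(Z) = -77 + 1/(2*Z) (k(Z) = 1/(2*Z) - 1*77 = 1/(2*Z) - 77 = -77 + 1/(2*Z))
22959 - k(m(-7)) = 22959 - (-77 + 1/(2*((2*(-7))))) = 22959 - (-77 + (½)/(-14)) = 22959 - (-77 + (½)*(-1/14)) = 22959 - (-77 - 1/28) = 22959 - 1*(-2157/28) = 22959 + 2157/28 = 645009/28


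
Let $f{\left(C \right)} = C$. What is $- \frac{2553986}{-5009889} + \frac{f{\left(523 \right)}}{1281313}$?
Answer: $\frac{3275075635565}{6419235904257} \approx 0.5102$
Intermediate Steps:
$- \frac{2553986}{-5009889} + \frac{f{\left(523 \right)}}{1281313} = - \frac{2553986}{-5009889} + \frac{523}{1281313} = \left(-2553986\right) \left(- \frac{1}{5009889}\right) + 523 \cdot \frac{1}{1281313} = \frac{2553986}{5009889} + \frac{523}{1281313} = \frac{3275075635565}{6419235904257}$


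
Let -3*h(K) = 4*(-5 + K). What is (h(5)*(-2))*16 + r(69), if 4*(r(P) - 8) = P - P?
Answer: 8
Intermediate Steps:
h(K) = 20/3 - 4*K/3 (h(K) = -4*(-5 + K)/3 = -(-20 + 4*K)/3 = 20/3 - 4*K/3)
r(P) = 8 (r(P) = 8 + (P - P)/4 = 8 + (¼)*0 = 8 + 0 = 8)
(h(5)*(-2))*16 + r(69) = ((20/3 - 4/3*5)*(-2))*16 + 8 = ((20/3 - 20/3)*(-2))*16 + 8 = (0*(-2))*16 + 8 = 0*16 + 8 = 0 + 8 = 8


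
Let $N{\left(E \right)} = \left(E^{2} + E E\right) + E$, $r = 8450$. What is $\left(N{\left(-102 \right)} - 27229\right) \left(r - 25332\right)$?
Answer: $110121286$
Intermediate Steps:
$N{\left(E \right)} = E + 2 E^{2}$ ($N{\left(E \right)} = \left(E^{2} + E^{2}\right) + E = 2 E^{2} + E = E + 2 E^{2}$)
$\left(N{\left(-102 \right)} - 27229\right) \left(r - 25332\right) = \left(- 102 \left(1 + 2 \left(-102\right)\right) - 27229\right) \left(8450 - 25332\right) = \left(- 102 \left(1 - 204\right) - 27229\right) \left(-16882\right) = \left(\left(-102\right) \left(-203\right) - 27229\right) \left(-16882\right) = \left(20706 - 27229\right) \left(-16882\right) = \left(-6523\right) \left(-16882\right) = 110121286$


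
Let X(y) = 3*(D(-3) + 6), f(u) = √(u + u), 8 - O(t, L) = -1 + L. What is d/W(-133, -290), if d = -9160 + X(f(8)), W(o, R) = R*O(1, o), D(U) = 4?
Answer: 913/4118 ≈ 0.22171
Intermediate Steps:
O(t, L) = 9 - L (O(t, L) = 8 - (-1 + L) = 8 + (1 - L) = 9 - L)
f(u) = √2*√u (f(u) = √(2*u) = √2*√u)
W(o, R) = R*(9 - o)
X(y) = 30 (X(y) = 3*(4 + 6) = 3*10 = 30)
d = -9130 (d = -9160 + 30 = -9130)
d/W(-133, -290) = -9130*(-1/(290*(9 - 1*(-133)))) = -9130*(-1/(290*(9 + 133))) = -9130/((-290*142)) = -9130/(-41180) = -9130*(-1/41180) = 913/4118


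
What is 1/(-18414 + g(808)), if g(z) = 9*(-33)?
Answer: -1/18711 ≈ -5.3444e-5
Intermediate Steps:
g(z) = -297
1/(-18414 + g(808)) = 1/(-18414 - 297) = 1/(-18711) = -1/18711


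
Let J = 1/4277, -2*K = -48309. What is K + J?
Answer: 206617595/8554 ≈ 24155.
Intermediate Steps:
K = 48309/2 (K = -1/2*(-48309) = 48309/2 ≈ 24155.)
J = 1/4277 ≈ 0.00023381
K + J = 48309/2 + 1/4277 = 206617595/8554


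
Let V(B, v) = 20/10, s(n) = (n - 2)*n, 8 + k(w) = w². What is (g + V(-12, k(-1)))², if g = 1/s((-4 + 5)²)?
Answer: 1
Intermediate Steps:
k(w) = -8 + w²
s(n) = n*(-2 + n) (s(n) = (-2 + n)*n = n*(-2 + n))
V(B, v) = 2 (V(B, v) = 20*(⅒) = 2)
g = -1 (g = 1/((-4 + 5)²*(-2 + (-4 + 5)²)) = 1/(1²*(-2 + 1²)) = 1/(1*(-2 + 1)) = 1/(1*(-1)) = 1/(-1) = -1)
(g + V(-12, k(-1)))² = (-1 + 2)² = 1² = 1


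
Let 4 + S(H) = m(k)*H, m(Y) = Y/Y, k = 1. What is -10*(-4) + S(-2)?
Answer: 34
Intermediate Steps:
m(Y) = 1
S(H) = -4 + H (S(H) = -4 + 1*H = -4 + H)
-10*(-4) + S(-2) = -10*(-4) + (-4 - 2) = 40 - 6 = 34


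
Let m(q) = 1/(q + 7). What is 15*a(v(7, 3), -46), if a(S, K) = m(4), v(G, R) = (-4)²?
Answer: 15/11 ≈ 1.3636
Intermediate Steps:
v(G, R) = 16
m(q) = 1/(7 + q)
a(S, K) = 1/11 (a(S, K) = 1/(7 + 4) = 1/11)
15*a(v(7, 3), -46) = 15*(1/11) = 15/11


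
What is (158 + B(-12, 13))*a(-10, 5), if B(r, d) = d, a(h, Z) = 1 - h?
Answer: 1881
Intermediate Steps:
(158 + B(-12, 13))*a(-10, 5) = (158 + 13)*(1 - 1*(-10)) = 171*(1 + 10) = 171*11 = 1881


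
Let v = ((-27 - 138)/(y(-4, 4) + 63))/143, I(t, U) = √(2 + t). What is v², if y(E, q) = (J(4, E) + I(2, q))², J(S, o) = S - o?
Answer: 225/4490161 ≈ 5.0110e-5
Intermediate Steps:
y(E, q) = (6 - E)² (y(E, q) = ((4 - E) + √(2 + 2))² = ((4 - E) + √4)² = ((4 - E) + 2)² = (6 - E)²)
v = -15/2119 (v = ((-27 - 138)/((6 - 1*(-4))² + 63))/143 = -165/((6 + 4)² + 63)*(1/143) = -165/(10² + 63)*(1/143) = -165/(100 + 63)*(1/143) = -165/163*(1/143) = -165*1/163*(1/143) = -165/163*1/143 = -15/2119 ≈ -0.0070788)
v² = (-15/2119)² = 225/4490161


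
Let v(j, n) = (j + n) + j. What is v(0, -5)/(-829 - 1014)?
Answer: 5/1843 ≈ 0.0027130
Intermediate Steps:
v(j, n) = n + 2*j
v(0, -5)/(-829 - 1014) = (-5 + 2*0)/(-829 - 1014) = (-5 + 0)/(-1843) = -1/1843*(-5) = 5/1843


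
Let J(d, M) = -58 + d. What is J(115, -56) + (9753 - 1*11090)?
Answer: -1280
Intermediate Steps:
J(115, -56) + (9753 - 1*11090) = (-58 + 115) + (9753 - 1*11090) = 57 + (9753 - 11090) = 57 - 1337 = -1280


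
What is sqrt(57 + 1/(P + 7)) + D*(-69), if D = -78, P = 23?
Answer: 5382 + sqrt(51330)/30 ≈ 5389.6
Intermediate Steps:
sqrt(57 + 1/(P + 7)) + D*(-69) = sqrt(57 + 1/(23 + 7)) - 78*(-69) = sqrt(57 + 1/30) + 5382 = sqrt(1711/30) + 5382 = sqrt(51330)/30 + 5382 = 5382 + sqrt(51330)/30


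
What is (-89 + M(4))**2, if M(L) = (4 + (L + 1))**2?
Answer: 64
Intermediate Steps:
M(L) = (5 + L)**2 (M(L) = (4 + (1 + L))**2 = (5 + L)**2)
(-89 + M(4))**2 = (-89 + (5 + 4)**2)**2 = (-89 + 9**2)**2 = (-89 + 81)**2 = (-8)**2 = 64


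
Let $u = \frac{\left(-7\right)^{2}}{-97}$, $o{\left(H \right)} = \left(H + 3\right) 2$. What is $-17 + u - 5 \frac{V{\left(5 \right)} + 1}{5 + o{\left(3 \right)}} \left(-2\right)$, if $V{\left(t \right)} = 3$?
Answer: $- \frac{29993}{1649} \approx -18.189$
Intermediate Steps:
$o{\left(H \right)} = 6 + 2 H$ ($o{\left(H \right)} = \left(3 + H\right) 2 = 6 + 2 H$)
$u = - \frac{49}{97}$ ($u = 49 \left(- \frac{1}{97}\right) = - \frac{49}{97} \approx -0.50515$)
$-17 + u - 5 \frac{V{\left(5 \right)} + 1}{5 + o{\left(3 \right)}} \left(-2\right) = -17 - \frac{49 - 5 \frac{3 + 1}{5 + \left(6 + 2 \cdot 3\right)} \left(-2\right)}{97} = -17 - \frac{49 - 5 \frac{4}{5 + \left(6 + 6\right)} \left(-2\right)}{97} = -17 - \frac{49 - 5 \frac{4}{5 + 12} \left(-2\right)}{97} = -17 - \frac{49 - 5 \cdot \frac{4}{17} \left(-2\right)}{97} = -17 - \frac{49 - 5 \cdot 4 \cdot \frac{1}{17} \left(-2\right)}{97} = -17 - \frac{49 \left(-5\right) \frac{4}{17} \left(-2\right)}{97} = -17 - \frac{49 \left(\left(- \frac{20}{17}\right) \left(-2\right)\right)}{97} = -17 - \frac{1960}{1649} = - \frac{29993}{1649}$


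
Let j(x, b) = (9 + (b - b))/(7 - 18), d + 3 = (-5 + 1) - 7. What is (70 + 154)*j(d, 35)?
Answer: -2016/11 ≈ -183.27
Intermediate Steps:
d = -14 (d = -3 + ((-5 + 1) - 7) = -3 + (-4 - 7) = -3 - 11 = -14)
j(x, b) = -9/11 (j(x, b) = (9 + 0)/(-11) = 9*(-1/11) = -9/11)
(70 + 154)*j(d, 35) = (70 + 154)*(-9/11) = 224*(-9/11) = -2016/11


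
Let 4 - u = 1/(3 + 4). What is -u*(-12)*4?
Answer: 1296/7 ≈ 185.14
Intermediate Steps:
u = 27/7 (u = 4 - 1/(3 + 4) = 4 - 1/7 = 4 - 1*⅐ = 4 - ⅐ = 27/7 ≈ 3.8571)
-u*(-12)*4 = -(27/7)*(-12)*4 = -(-324)*4/7 = -1*(-1296/7) = 1296/7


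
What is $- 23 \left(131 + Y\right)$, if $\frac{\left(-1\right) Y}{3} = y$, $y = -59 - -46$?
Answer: $-3910$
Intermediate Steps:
$y = -13$ ($y = -59 + 46 = -13$)
$Y = 39$ ($Y = \left(-3\right) \left(-13\right) = 39$)
$- 23 \left(131 + Y\right) = - 23 \left(131 + 39\right) = \left(-23\right) 170 = -3910$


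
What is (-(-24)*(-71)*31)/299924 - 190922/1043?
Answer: -14329296340/78205183 ≈ -183.23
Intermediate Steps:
(-(-24)*(-71)*31)/299924 - 190922/1043 = (-24*71*31)*(1/299924) - 190922*1/1043 = -1704*31*(1/299924) - 190922/1043 = -52824*1/299924 - 190922/1043 = -13206/74981 - 190922/1043 = -14329296340/78205183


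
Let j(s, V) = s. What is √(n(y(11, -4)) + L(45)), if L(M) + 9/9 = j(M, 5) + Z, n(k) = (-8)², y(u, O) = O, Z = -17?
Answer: √91 ≈ 9.5394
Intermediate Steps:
n(k) = 64
L(M) = -18 + M (L(M) = -1 + (M - 17) = -1 + (-17 + M) = -18 + M)
√(n(y(11, -4)) + L(45)) = √(64 + (-18 + 45)) = √(64 + 27) = √91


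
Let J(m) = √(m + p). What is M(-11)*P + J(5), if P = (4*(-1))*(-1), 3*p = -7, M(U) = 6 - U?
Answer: 68 + 2*√6/3 ≈ 69.633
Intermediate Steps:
p = -7/3 (p = (⅓)*(-7) = -7/3 ≈ -2.3333)
P = 4 (P = -4*(-1) = 4)
J(m) = √(-7/3 + m) (J(m) = √(m - 7/3) = √(-7/3 + m))
M(-11)*P + J(5) = (6 - 1*(-11))*4 + √(-21 + 9*5)/3 = (6 + 11)*4 + √(-21 + 45)/3 = 17*4 + √24/3 = 68 + (2*√6)/3 = 68 + 2*√6/3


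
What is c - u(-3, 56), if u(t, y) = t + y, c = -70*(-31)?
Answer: 2117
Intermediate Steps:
c = 2170
c - u(-3, 56) = 2170 - (-3 + 56) = 2170 - 1*53 = 2170 - 53 = 2117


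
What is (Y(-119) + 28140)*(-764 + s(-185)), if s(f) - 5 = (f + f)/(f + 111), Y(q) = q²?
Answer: -31894954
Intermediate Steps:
s(f) = 5 + 2*f/(111 + f) (s(f) = 5 + (f + f)/(f + 111) = 5 + (2*f)/(111 + f) = 5 + 2*f/(111 + f))
(Y(-119) + 28140)*(-764 + s(-185)) = ((-119)² + 28140)*(-764 + (555 + 7*(-185))/(111 - 185)) = (14161 + 28140)*(-764 + (555 - 1295)/(-74)) = 42301*(-764 - 1/74*(-740)) = 42301*(-764 + 10) = 42301*(-754) = -31894954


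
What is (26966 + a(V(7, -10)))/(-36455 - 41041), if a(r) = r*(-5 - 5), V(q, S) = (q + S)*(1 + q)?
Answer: -13603/38748 ≈ -0.35106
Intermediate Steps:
V(q, S) = (1 + q)*(S + q) (V(q, S) = (S + q)*(1 + q) = (1 + q)*(S + q))
a(r) = -10*r (a(r) = r*(-10) = -10*r)
(26966 + a(V(7, -10)))/(-36455 - 41041) = (26966 - 10*(-10 + 7 + 7² - 10*7))/(-36455 - 41041) = (26966 - 10*(-10 + 7 + 49 - 70))/(-77496) = (26966 - 10*(-24))*(-1/77496) = (26966 + 240)*(-1/77496) = 27206*(-1/77496) = -13603/38748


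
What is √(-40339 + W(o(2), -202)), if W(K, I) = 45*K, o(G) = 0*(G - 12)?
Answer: I*√40339 ≈ 200.85*I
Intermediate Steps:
o(G) = 0 (o(G) = 0*(-12 + G) = 0)
√(-40339 + W(o(2), -202)) = √(-40339 + 45*0) = √(-40339 + 0) = √(-40339) = I*√40339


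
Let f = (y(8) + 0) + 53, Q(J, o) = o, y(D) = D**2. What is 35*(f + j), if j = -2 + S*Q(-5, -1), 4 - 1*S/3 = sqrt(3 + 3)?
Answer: 3605 + 105*sqrt(6) ≈ 3862.2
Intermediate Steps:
f = 117 (f = (8**2 + 0) + 53 = (64 + 0) + 53 = 64 + 53 = 117)
S = 12 - 3*sqrt(6) (S = 12 - 3*sqrt(3 + 3) = 12 - 3*sqrt(6) ≈ 4.6515)
j = -14 + 3*sqrt(6) (j = -2 + (12 - 3*sqrt(6))*(-1) = -2 + (-12 + 3*sqrt(6)) = -14 + 3*sqrt(6) ≈ -6.6515)
35*(f + j) = 35*(117 + (-14 + 3*sqrt(6))) = 35*(103 + 3*sqrt(6)) = 3605 + 105*sqrt(6)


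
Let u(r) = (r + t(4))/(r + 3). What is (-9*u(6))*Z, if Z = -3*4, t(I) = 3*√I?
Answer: 144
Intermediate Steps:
Z = -12
u(r) = (6 + r)/(3 + r) (u(r) = (r + 3*√4)/(r + 3) = (r + 3*2)/(3 + r) = (r + 6)/(3 + r) = (6 + r)/(3 + r))
(-9*u(6))*Z = -9*(6 + 6)/(3 + 6)*(-12) = -9*12/9*(-12) = -12*(-12) = 144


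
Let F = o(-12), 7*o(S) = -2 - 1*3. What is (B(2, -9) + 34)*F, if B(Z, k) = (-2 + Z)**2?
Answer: -170/7 ≈ -24.286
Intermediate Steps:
o(S) = -5/7 (o(S) = (-2 - 1*3)/7 = (-2 - 3)/7 = (1/7)*(-5) = -5/7)
F = -5/7 ≈ -0.71429
(B(2, -9) + 34)*F = ((-2 + 2)**2 + 34)*(-5/7) = (0**2 + 34)*(-5/7) = (0 + 34)*(-5/7) = 34*(-5/7) = -170/7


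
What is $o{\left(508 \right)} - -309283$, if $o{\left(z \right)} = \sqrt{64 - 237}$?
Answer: $309283 + i \sqrt{173} \approx 3.0928 \cdot 10^{5} + 13.153 i$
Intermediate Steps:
$o{\left(z \right)} = i \sqrt{173}$ ($o{\left(z \right)} = \sqrt{-173} = i \sqrt{173}$)
$o{\left(508 \right)} - -309283 = i \sqrt{173} - -309283 = i \sqrt{173} + 309283 = 309283 + i \sqrt{173}$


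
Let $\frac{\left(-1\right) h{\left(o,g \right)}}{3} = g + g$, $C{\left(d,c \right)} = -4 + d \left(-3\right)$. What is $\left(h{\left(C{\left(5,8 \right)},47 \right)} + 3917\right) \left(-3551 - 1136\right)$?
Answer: $-17037245$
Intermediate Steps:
$C{\left(d,c \right)} = -4 - 3 d$
$h{\left(o,g \right)} = - 6 g$ ($h{\left(o,g \right)} = - 3 \left(g + g\right) = - 3 \cdot 2 g = - 6 g$)
$\left(h{\left(C{\left(5,8 \right)},47 \right)} + 3917\right) \left(-3551 - 1136\right) = \left(\left(-6\right) 47 + 3917\right) \left(-3551 - 1136\right) = \left(-282 + 3917\right) \left(-4687\right) = 3635 \left(-4687\right) = -17037245$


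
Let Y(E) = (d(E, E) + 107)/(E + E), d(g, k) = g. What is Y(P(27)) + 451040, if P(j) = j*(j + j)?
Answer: 1315234205/2916 ≈ 4.5104e+5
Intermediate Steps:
P(j) = 2*j² (P(j) = j*(2*j) = 2*j²)
Y(E) = (107 + E)/(2*E) (Y(E) = (E + 107)/(E + E) = (107 + E)/((2*E)) = (107 + E)*(1/(2*E)) = (107 + E)/(2*E))
Y(P(27)) + 451040 = (107 + 2*27²)/(2*((2*27²))) + 451040 = (107 + 2*729)/(2*((2*729))) + 451040 = (½)*(107 + 1458)/1458 + 451040 = (½)*(1/1458)*1565 + 451040 = 1565/2916 + 451040 = 1315234205/2916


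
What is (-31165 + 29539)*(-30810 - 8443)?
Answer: 63825378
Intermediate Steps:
(-31165 + 29539)*(-30810 - 8443) = -1626*(-39253) = 63825378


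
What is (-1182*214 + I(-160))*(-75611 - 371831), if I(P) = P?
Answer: 113251149736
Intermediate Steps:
(-1182*214 + I(-160))*(-75611 - 371831) = (-1182*214 - 160)*(-75611 - 371831) = (-252948 - 160)*(-447442) = -253108*(-447442) = 113251149736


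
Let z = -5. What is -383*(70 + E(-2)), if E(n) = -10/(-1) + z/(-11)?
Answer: -338955/11 ≈ -30814.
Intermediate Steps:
E(n) = 115/11 (E(n) = -10/(-1) - 5/(-11) = -10*(-1) - 5*(-1/11) = 10 + 5/11 = 115/11)
-383*(70 + E(-2)) = -383*(70 + 115/11) = -383*885/11 = -338955/11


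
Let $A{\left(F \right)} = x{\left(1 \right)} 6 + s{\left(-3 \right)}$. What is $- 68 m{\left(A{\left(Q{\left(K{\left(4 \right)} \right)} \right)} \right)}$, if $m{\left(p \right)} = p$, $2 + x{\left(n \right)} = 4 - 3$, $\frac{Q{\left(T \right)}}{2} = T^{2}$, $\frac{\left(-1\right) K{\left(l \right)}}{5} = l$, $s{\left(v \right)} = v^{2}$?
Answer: $-204$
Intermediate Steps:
$K{\left(l \right)} = - 5 l$
$Q{\left(T \right)} = 2 T^{2}$
$x{\left(n \right)} = -1$ ($x{\left(n \right)} = -2 + \left(4 - 3\right) = -2 + 1 = -1$)
$A{\left(F \right)} = 3$ ($A{\left(F \right)} = \left(-1\right) 6 + \left(-3\right)^{2} = -6 + 9 = 3$)
$- 68 m{\left(A{\left(Q{\left(K{\left(4 \right)} \right)} \right)} \right)} = \left(-68\right) 3 = -204$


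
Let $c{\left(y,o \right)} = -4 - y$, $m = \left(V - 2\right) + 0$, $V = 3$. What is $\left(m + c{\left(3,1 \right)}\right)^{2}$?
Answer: $36$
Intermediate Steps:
$m = 1$ ($m = \left(3 - 2\right) + 0 = 1 + 0 = 1$)
$\left(m + c{\left(3,1 \right)}\right)^{2} = \left(1 - 7\right)^{2} = \left(-6\right)^{2} = 36$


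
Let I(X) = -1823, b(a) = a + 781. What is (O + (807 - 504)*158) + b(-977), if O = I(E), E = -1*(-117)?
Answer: 45855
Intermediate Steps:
b(a) = 781 + a
E = 117
O = -1823
(O + (807 - 504)*158) + b(-977) = (-1823 + (807 - 504)*158) + (781 - 977) = (-1823 + 303*158) - 196 = (-1823 + 47874) - 196 = 46051 - 196 = 45855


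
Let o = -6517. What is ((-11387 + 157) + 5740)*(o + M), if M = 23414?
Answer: -92764530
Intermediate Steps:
((-11387 + 157) + 5740)*(o + M) = ((-11387 + 157) + 5740)*(-6517 + 23414) = (-11230 + 5740)*16897 = -5490*16897 = -92764530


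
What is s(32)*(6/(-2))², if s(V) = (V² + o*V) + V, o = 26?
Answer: 16992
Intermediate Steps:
s(V) = V² + 27*V (s(V) = (V² + 26*V) + V = V² + 27*V)
s(32)*(6/(-2))² = (32*(27 + 32))*(6/(-2))² = (32*59)*(-½*6)² = 1888*(-3)² = 1888*9 = 16992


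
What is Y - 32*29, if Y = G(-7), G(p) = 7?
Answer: -921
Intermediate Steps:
Y = 7
Y - 32*29 = 7 - 32*29 = 7 - 928 = -921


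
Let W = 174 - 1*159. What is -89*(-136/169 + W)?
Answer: -213511/169 ≈ -1263.4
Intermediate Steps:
W = 15 (W = 174 - 159 = 15)
-89*(-136/169 + W) = -89*(-136/169 + 15) = -89*2399/169 = -213511/169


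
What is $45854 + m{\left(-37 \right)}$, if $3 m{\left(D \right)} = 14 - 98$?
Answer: $45826$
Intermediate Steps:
$m{\left(D \right)} = -28$ ($m{\left(D \right)} = \frac{14 - 98}{3} = \frac{1}{3} \left(-84\right) = -28$)
$45854 + m{\left(-37 \right)} = 45854 - 28 = 45826$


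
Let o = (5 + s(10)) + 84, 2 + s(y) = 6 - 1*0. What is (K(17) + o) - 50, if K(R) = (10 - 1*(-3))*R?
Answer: 264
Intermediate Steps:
s(y) = 4 (s(y) = -2 + (6 - 1*0) = -2 + (6 + 0) = -2 + 6 = 4)
o = 93 (o = (5 + 4) + 84 = 9 + 84 = 93)
K(R) = 13*R (K(R) = (10 + 3)*R = 13*R)
(K(17) + o) - 50 = (13*17 + 93) - 50 = (221 + 93) - 50 = 314 - 50 = 264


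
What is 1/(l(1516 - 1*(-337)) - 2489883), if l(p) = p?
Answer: -1/2488030 ≈ -4.0192e-7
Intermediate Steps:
1/(l(1516 - 1*(-337)) - 2489883) = 1/((1516 - 1*(-337)) - 2489883) = 1/((1516 + 337) - 2489883) = 1/(1853 - 2489883) = 1/(-2488030) = -1/2488030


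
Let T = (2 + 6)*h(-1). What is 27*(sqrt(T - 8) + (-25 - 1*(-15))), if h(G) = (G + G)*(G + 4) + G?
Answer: -270 + 216*I ≈ -270.0 + 216.0*I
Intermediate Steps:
h(G) = G + 2*G*(4 + G) (h(G) = (2*G)*(4 + G) + G = 2*G*(4 + G) + G = G + 2*G*(4 + G))
T = -56 (T = (2 + 6)*(-(9 + 2*(-1))) = 8*(-(9 - 2)) = 8*(-1*7) = 8*(-7) = -56)
27*(sqrt(T - 8) + (-25 - 1*(-15))) = 27*(sqrt(-56 - 8) + (-25 - 1*(-15))) = 27*(sqrt(-64) + (-25 + 15)) = 27*(8*I - 10) = 27*(-10 + 8*I) = -270 + 216*I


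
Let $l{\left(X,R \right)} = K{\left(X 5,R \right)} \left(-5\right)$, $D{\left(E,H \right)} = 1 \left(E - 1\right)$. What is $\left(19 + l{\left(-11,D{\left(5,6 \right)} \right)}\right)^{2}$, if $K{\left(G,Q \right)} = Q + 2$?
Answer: $121$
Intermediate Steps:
$K{\left(G,Q \right)} = 2 + Q$
$D{\left(E,H \right)} = -1 + E$ ($D{\left(E,H \right)} = 1 \left(-1 + E\right) = -1 + E$)
$l{\left(X,R \right)} = -10 - 5 R$ ($l{\left(X,R \right)} = \left(2 + R\right) \left(-5\right) = -10 - 5 R$)
$\left(19 + l{\left(-11,D{\left(5,6 \right)} \right)}\right)^{2} = \left(19 - \left(10 + 5 \left(-1 + 5\right)\right)\right)^{2} = \left(19 - 30\right)^{2} = \left(-11\right)^{2} = 121$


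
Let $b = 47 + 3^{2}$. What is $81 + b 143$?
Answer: $8089$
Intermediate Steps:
$b = 56$ ($b = 47 + 9 = 56$)
$81 + b 143 = 81 + 56 \cdot 143 = 81 + 8008 = 8089$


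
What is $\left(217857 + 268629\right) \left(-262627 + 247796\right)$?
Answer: $-7215073866$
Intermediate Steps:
$\left(217857 + 268629\right) \left(-262627 + 247796\right) = 486486 \left(-14831\right) = -7215073866$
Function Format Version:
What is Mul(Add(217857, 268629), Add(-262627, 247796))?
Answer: -7215073866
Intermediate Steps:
Mul(Add(217857, 268629), Add(-262627, 247796)) = Mul(486486, -14831) = -7215073866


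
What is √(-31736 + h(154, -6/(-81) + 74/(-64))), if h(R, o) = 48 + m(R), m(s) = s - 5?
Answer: I*√31539 ≈ 177.59*I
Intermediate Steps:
m(s) = -5 + s
h(R, o) = 43 + R (h(R, o) = 48 + (-5 + R) = 43 + R)
√(-31736 + h(154, -6/(-81) + 74/(-64))) = √(-31736 + (43 + 154)) = √(-31736 + 197) = √(-31539) = I*√31539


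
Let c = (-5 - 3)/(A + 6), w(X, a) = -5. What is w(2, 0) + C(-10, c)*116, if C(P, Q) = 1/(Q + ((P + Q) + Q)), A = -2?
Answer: -49/4 ≈ -12.250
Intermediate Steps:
c = -2 (c = (-5 - 3)/(-2 + 6) = -8/4 = -8*¼ = -2)
C(P, Q) = 1/(P + 3*Q) (C(P, Q) = 1/(Q + (P + 2*Q)) = 1/(P + 3*Q))
w(2, 0) + C(-10, c)*116 = -5 + 116/(-10 + 3*(-2)) = -5 + 116/(-10 - 6) = -5 + 116/(-16) = -5 - 1/16*116 = -5 - 29/4 = -49/4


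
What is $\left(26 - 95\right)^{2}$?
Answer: $4761$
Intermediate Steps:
$\left(26 - 95\right)^{2} = \left(-69\right)^{2} = 4761$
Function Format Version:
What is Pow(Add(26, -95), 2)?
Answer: 4761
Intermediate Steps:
Pow(Add(26, -95), 2) = Pow(-69, 2) = 4761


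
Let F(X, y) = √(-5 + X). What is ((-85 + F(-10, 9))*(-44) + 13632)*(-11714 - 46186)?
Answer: -1005838800 + 2547600*I*√15 ≈ -1.0058e+9 + 9.8668e+6*I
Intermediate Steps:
((-85 + F(-10, 9))*(-44) + 13632)*(-11714 - 46186) = ((-85 + √(-5 - 10))*(-44) + 13632)*(-11714 - 46186) = ((-85 + √(-15))*(-44) + 13632)*(-57900) = ((-85 + I*√15)*(-44) + 13632)*(-57900) = ((3740 - 44*I*√15) + 13632)*(-57900) = (17372 - 44*I*√15)*(-57900) = -1005838800 + 2547600*I*√15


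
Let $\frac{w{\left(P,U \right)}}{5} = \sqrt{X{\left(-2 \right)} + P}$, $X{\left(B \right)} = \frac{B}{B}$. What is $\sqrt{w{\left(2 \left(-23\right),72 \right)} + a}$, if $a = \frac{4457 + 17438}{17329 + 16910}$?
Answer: $\frac{\sqrt{749662905 + 17584636815 i \sqrt{5}}}{34239} \approx 4.1344 + 4.0563 i$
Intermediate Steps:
$a = \frac{21895}{34239} \approx 0.63948$
$X{\left(B \right)} = 1$
$w{\left(P,U \right)} = 5 \sqrt{1 + P}$
$\sqrt{w{\left(2 \left(-23\right),72 \right)} + a} = \sqrt{5 \sqrt{1 + 2 \left(-23\right)} + \frac{21895}{34239}} = \sqrt{5 \sqrt{1 - 46} + \frac{21895}{34239}} = \sqrt{5 \sqrt{-45} + \frac{21895}{34239}} = \sqrt{5 \cdot 3 i \sqrt{5} + \frac{21895}{34239}} = \sqrt{15 i \sqrt{5} + \frac{21895}{34239}} = \sqrt{\frac{21895}{34239} + 15 i \sqrt{5}}$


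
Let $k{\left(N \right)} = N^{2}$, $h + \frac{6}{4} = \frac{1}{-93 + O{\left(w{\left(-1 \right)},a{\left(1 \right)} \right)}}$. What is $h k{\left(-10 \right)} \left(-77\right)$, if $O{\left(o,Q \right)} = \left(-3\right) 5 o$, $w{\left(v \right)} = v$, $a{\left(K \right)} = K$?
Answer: $\frac{454300}{39} \approx 11649.0$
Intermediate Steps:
$O{\left(o,Q \right)} = - 15 o$
$h = - \frac{59}{39}$ ($h = - \frac{3}{2} + \frac{1}{-93 - -15} = - \frac{3}{2} + \frac{1}{-93 + 15} = - \frac{3}{2} + \frac{1}{-78} = - \frac{3}{2} - \frac{1}{78} = - \frac{59}{39} \approx -1.5128$)
$h k{\left(-10 \right)} \left(-77\right) = - \frac{59 \left(-10\right)^{2}}{39} \left(-77\right) = \left(- \frac{59}{39}\right) 100 \left(-77\right) = \left(- \frac{5900}{39}\right) \left(-77\right) = \frac{454300}{39}$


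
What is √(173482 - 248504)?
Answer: I*√75022 ≈ 273.9*I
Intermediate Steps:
√(173482 - 248504) = √(-75022) = I*√75022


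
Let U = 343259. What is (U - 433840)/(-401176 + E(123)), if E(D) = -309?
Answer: 90581/401485 ≈ 0.22561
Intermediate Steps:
(U - 433840)/(-401176 + E(123)) = (343259 - 433840)/(-401176 - 309) = -90581/(-401485) = -90581*(-1/401485) = 90581/401485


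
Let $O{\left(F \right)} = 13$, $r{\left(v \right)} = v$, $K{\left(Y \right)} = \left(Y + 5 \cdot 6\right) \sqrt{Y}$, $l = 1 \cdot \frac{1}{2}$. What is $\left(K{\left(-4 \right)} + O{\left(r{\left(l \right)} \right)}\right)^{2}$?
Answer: $-2535 + 1352 i \approx -2535.0 + 1352.0 i$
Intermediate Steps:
$l = \frac{1}{2}$ ($l = 1 \cdot \frac{1}{2} = \frac{1}{2} \approx 0.5$)
$K{\left(Y \right)} = \sqrt{Y} \left(30 + Y\right)$ ($K{\left(Y \right)} = \left(Y + 30\right) \sqrt{Y} = \left(30 + Y\right) \sqrt{Y} = \sqrt{Y} \left(30 + Y\right)$)
$\left(K{\left(-4 \right)} + O{\left(r{\left(l \right)} \right)}\right)^{2} = \left(\sqrt{-4} \left(30 - 4\right) + 13\right)^{2} = \left(2 i 26 + 13\right)^{2} = \left(52 i + 13\right)^{2} = \left(13 + 52 i\right)^{2}$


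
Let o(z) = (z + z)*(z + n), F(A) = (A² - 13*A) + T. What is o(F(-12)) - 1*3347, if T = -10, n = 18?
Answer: 175293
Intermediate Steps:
F(A) = -10 + A² - 13*A (F(A) = (A² - 13*A) - 10 = -10 + A² - 13*A)
o(z) = 2*z*(18 + z) (o(z) = (z + z)*(z + 18) = (2*z)*(18 + z) = 2*z*(18 + z))
o(F(-12)) - 1*3347 = 2*(-10 + (-12)² - 13*(-12))*(18 + (-10 + (-12)² - 13*(-12))) - 1*3347 = 2*(-10 + 144 + 156)*(18 + (-10 + 144 + 156)) - 3347 = 2*290*(18 + 290) - 3347 = 2*290*308 - 3347 = 178640 - 3347 = 175293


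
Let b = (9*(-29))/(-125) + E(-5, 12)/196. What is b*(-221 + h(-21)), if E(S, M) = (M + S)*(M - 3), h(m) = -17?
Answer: -143361/250 ≈ -573.44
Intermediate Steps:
E(S, M) = (-3 + M)*(M + S) (E(S, M) = (M + S)*(-3 + M) = (-3 + M)*(M + S))
b = 8433/3500 (b = (9*(-29))/(-125) + (12² - 3*12 - 3*(-5) + 12*(-5))/196 = -261*(-1/125) + (144 - 36 + 15 - 60)*(1/196) = 261/125 + 63*(1/196) = 261/125 + 9/28 = 8433/3500 ≈ 2.4094)
b*(-221 + h(-21)) = 8433*(-221 - 17)/3500 = (8433/3500)*(-238) = -143361/250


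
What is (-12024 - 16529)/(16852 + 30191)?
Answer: -28553/47043 ≈ -0.60696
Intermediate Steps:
(-12024 - 16529)/(16852 + 30191) = -28553/47043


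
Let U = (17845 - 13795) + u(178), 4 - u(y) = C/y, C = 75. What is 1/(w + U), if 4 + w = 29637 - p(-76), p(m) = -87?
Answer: 178/6011697 ≈ 2.9609e-5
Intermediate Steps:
u(y) = 4 - 75/y
w = 29720 (w = -4 + (29637 - 1*(-87)) = -4 + (29637 + 87) = -4 + 29724 = 29720)
U = 721537/178 (U = (17845 - 13795) + (4 - 75/178) = 4050 + (4 - 75*1/178) = 4050 + (4 - 75/178) = 4050 + 637/178 = 721537/178 ≈ 4053.6)
1/(w + U) = 1/(29720 + 721537/178) = 1/(6011697/178) = 178/6011697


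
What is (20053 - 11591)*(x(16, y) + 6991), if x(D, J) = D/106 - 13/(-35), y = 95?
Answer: 109745996588/1855 ≈ 5.9162e+7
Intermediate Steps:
x(D, J) = 13/35 + D/106 (x(D, J) = D*(1/106) - 13*(-1/35) = D/106 + 13/35 = 13/35 + D/106)
(20053 - 11591)*(x(16, y) + 6991) = (20053 - 11591)*((13/35 + (1/106)*16) + 6991) = 8462*((13/35 + 8/53) + 6991) = 8462*(969/1855 + 6991) = 8462*(12969274/1855) = 109745996588/1855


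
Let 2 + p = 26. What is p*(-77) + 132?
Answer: -1716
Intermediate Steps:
p = 24 (p = -2 + 26 = 24)
p*(-77) + 132 = 24*(-77) + 132 = -1848 + 132 = -1716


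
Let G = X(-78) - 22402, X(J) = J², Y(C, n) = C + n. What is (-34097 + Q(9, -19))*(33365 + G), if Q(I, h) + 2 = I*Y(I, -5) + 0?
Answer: -580671961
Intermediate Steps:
Q(I, h) = -2 + I*(-5 + I) (Q(I, h) = -2 + (I*(I - 5) + 0) = -2 + (I*(-5 + I) + 0) = -2 + I*(-5 + I))
G = -16318 (G = (-78)² - 22402 = 6084 - 22402 = -16318)
(-34097 + Q(9, -19))*(33365 + G) = (-34097 + (-2 + 9*(-5 + 9)))*(33365 - 16318) = (-34097 + (-2 + 9*4))*17047 = (-34097 + (-2 + 36))*17047 = (-34097 + 34)*17047 = -34063*17047 = -580671961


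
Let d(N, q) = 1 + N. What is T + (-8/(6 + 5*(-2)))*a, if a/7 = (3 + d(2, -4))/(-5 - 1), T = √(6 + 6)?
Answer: -14 + 2*√3 ≈ -10.536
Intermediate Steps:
T = 2*√3 (T = √12 = 2*√3 ≈ 3.4641)
a = -7 (a = 7*((3 + (1 + 2))/(-5 - 1)) = 7*((3 + 3)/(-6)) = 7*(6*(-⅙)) = 7*(-1) = -7)
T + (-8/(6 + 5*(-2)))*a = 2*√3 - 8/(6 + 5*(-2))*(-7) = 2*√3 - 8/(6 - 10)*(-7) = 2*√3 - 8/(-4)*(-7) = 2*√3 - 8*(-¼)*(-7) = 2*√3 + 2*(-7) = 2*√3 - 14 = -14 + 2*√3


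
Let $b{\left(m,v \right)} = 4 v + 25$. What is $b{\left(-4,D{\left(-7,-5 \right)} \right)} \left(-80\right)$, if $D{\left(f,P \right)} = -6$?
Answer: $-80$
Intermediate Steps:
$b{\left(m,v \right)} = 25 + 4 v$
$b{\left(-4,D{\left(-7,-5 \right)} \right)} \left(-80\right) = \left(25 + 4 \left(-6\right)\right) \left(-80\right) = \left(25 - 24\right) \left(-80\right) = 1 \left(-80\right) = -80$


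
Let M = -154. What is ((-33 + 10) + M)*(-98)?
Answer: 17346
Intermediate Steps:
((-33 + 10) + M)*(-98) = ((-33 + 10) - 154)*(-98) = (-23 - 154)*(-98) = -177*(-98) = 17346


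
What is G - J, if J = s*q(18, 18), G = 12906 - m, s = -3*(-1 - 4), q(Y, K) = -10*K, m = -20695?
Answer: 36301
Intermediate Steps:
s = 15 (s = -3*(-5) = 15)
G = 33601 (G = 12906 - 1*(-20695) = 12906 + 20695 = 33601)
J = -2700 (J = 15*(-10*18) = 15*(-180) = -2700)
G - J = 33601 - 1*(-2700) = 33601 + 2700 = 36301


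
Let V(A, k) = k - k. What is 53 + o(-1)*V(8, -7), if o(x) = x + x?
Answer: 53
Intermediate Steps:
V(A, k) = 0
o(x) = 2*x
53 + o(-1)*V(8, -7) = 53 + (2*(-1))*0 = 53 - 2*0 = 53 + 0 = 53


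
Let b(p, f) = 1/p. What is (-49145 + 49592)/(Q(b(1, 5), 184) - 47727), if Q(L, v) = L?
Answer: -447/47726 ≈ -0.0093660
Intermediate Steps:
(-49145 + 49592)/(Q(b(1, 5), 184) - 47727) = (-49145 + 49592)/(1/1 - 47727) = 447/(1 - 47727) = 447/(-47726) = 447*(-1/47726) = -447/47726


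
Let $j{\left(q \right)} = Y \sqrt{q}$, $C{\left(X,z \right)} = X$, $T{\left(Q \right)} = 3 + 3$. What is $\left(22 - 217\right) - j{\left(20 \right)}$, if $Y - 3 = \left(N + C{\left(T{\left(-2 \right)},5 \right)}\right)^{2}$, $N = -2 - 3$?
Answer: $-195 - 8 \sqrt{5} \approx -212.89$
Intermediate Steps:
$T{\left(Q \right)} = 6$
$N = -5$ ($N = -2 - 3 = -5$)
$Y = 4$ ($Y = 3 + \left(-5 + 6\right)^{2} = 3 + 1^{2} = 3 + 1 = 4$)
$j{\left(q \right)} = 4 \sqrt{q}$
$\left(22 - 217\right) - j{\left(20 \right)} = \left(22 - 217\right) - 4 \sqrt{20} = \left(22 - 217\right) - 4 \cdot 2 \sqrt{5} = -195 - 8 \sqrt{5}$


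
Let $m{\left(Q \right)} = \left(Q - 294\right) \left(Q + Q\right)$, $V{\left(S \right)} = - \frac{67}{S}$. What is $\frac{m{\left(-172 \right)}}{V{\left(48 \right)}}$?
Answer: $- \frac{7694592}{67} \approx -1.1484 \cdot 10^{5}$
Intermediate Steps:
$m{\left(Q \right)} = 2 Q \left(-294 + Q\right)$ ($m{\left(Q \right)} = \left(-294 + Q\right) 2 Q = 2 Q \left(-294 + Q\right)$)
$\frac{m{\left(-172 \right)}}{V{\left(48 \right)}} = \frac{2 \left(-172\right) \left(-294 - 172\right)}{\left(-67\right) \frac{1}{48}} = \frac{2 \left(-172\right) \left(-466\right)}{\left(-67\right) \frac{1}{48}} = \frac{160304}{- \frac{67}{48}} = 160304 \left(- \frac{48}{67}\right) = - \frac{7694592}{67}$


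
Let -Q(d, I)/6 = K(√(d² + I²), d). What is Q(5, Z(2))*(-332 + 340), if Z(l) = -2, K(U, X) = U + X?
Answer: -240 - 48*√29 ≈ -498.49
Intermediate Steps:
Q(d, I) = -6*d - 6*√(I² + d²) (Q(d, I) = -6*(√(d² + I²) + d) = -6*(√(I² + d²) + d) = -6*(d + √(I² + d²)) = -6*d - 6*√(I² + d²))
Q(5, Z(2))*(-332 + 340) = (-6*5 - 6*√((-2)² + 5²))*(-332 + 340) = (-30 - 6*√(4 + 25))*8 = (-30 - 6*√29)*8 = -240 - 48*√29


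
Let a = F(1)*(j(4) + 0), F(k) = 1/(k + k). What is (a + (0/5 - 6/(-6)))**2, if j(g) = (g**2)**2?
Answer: 16641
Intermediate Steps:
F(k) = 1/(2*k)
j(g) = g**4
a = 128 (a = ((1/2)/1)*(4**4 + 0) = ((1/2)*1)*(256 + 0) = (1/2)*256 = 128)
(a + (0/5 - 6/(-6)))**2 = (128 + (0/5 - 6/(-6)))**2 = (128 + (0*(1/5) - 6*(-1/6)))**2 = (128 + (0 + 1))**2 = (128 + 1)**2 = 129**2 = 16641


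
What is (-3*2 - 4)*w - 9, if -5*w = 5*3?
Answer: 21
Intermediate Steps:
w = -3 ≈ -3.0000
(-3*2 - 4)*w - 9 = (-3*2 - 4)*(-3) - 9 = (-6 - 4)*(-3) - 9 = -10*(-3) - 9 = 30 - 9 = 21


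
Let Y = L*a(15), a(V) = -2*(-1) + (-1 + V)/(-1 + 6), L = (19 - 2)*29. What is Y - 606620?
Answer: -3021268/5 ≈ -6.0425e+5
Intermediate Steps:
L = 493 (L = 17*29 = 493)
a(V) = 9/5 + V/5 (a(V) = 2 + (-1 + V)/5 = 2 + (-1 + V)*(⅕) = 2 + (-⅕ + V/5) = 9/5 + V/5)
Y = 11832/5 (Y = 493*(9/5 + (⅕)*15) = 493*(9/5 + 3) = 493*(24/5) = 11832/5 ≈ 2366.4)
Y - 606620 = 11832/5 - 606620 = -3021268/5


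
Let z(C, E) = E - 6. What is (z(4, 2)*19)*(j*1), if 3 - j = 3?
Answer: 0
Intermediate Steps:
j = 0 (j = 3 - 1*3 = 3 - 3 = 0)
z(C, E) = -6 + E
(z(4, 2)*19)*(j*1) = ((-6 + 2)*19)*(0*1) = -4*19*0 = -76*0 = 0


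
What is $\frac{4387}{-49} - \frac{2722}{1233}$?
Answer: $- \frac{5542549}{60417} \approx -91.738$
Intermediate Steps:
$\frac{4387}{-49} - \frac{2722}{1233} = 4387 \left(- \frac{1}{49}\right) - \frac{2722}{1233} = - \frac{4387}{49} - \frac{2722}{1233} = - \frac{5542549}{60417}$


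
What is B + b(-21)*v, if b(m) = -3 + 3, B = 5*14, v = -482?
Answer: 70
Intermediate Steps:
B = 70
b(m) = 0
B + b(-21)*v = 70 + 0*(-482) = 70 + 0 = 70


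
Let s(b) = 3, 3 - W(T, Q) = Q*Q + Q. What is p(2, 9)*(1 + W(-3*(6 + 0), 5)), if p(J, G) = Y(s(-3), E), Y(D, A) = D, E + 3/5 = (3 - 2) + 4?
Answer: -78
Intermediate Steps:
W(T, Q) = 3 - Q - Q**2 (W(T, Q) = 3 - (Q*Q + Q) = 3 - (Q**2 + Q) = 3 - (Q + Q**2) = 3 + (-Q - Q**2) = 3 - Q - Q**2)
E = 22/5 (E = -3/5 + ((3 - 2) + 4) = -3/5 + (1 + 4) = -3/5 + 5 = 22/5 ≈ 4.4000)
p(J, G) = 3
p(2, 9)*(1 + W(-3*(6 + 0), 5)) = 3*(1 + (3 - 1*5 - 1*5**2)) = 3*(1 + (3 - 5 - 1*25)) = 3*(1 + (3 - 5 - 25)) = 3*(1 - 27) = 3*(-26) = -78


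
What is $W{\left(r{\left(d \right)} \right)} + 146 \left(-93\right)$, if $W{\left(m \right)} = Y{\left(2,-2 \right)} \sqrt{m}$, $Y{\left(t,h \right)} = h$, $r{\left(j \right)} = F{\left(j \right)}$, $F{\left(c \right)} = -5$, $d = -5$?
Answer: $-13578 - 2 i \sqrt{5} \approx -13578.0 - 4.4721 i$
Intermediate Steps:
$r{\left(j \right)} = -5$
$W{\left(m \right)} = - 2 \sqrt{m}$
$W{\left(r{\left(d \right)} \right)} + 146 \left(-93\right) = - 2 \sqrt{-5} + 146 \left(-93\right) = - 2 i \sqrt{5} - 13578 = -13578 - 2 i \sqrt{5}$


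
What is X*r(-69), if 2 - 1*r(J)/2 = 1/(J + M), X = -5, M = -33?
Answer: -1025/51 ≈ -20.098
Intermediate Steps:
r(J) = 4 - 2/(-33 + J) (r(J) = 4 - 2/(J - 33) = 4 - 2/(-33 + J))
X*r(-69) = -10*(-67 + 2*(-69))/(-33 - 69) = -10*(-67 - 138)/(-102) = -10*(-1)*(-205)/102 = -5*205/51 = -1025/51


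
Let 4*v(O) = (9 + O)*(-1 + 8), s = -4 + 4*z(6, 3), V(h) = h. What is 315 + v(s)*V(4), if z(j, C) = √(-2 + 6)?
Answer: 406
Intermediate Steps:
z(j, C) = 2 (z(j, C) = √4 = 2)
s = 4 (s = -4 + 4*2 = -4 + 8 = 4)
v(O) = 63/4 + 7*O/4 (v(O) = ((9 + O)*(-1 + 8))/4 = ((9 + O)*7)/4 = (63 + 7*O)/4 = 63/4 + 7*O/4)
315 + v(s)*V(4) = 315 + (63/4 + (7/4)*4)*4 = 315 + (63/4 + 7)*4 = 315 + (91/4)*4 = 315 + 91 = 406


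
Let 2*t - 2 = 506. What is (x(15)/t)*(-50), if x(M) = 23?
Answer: -575/127 ≈ -4.5276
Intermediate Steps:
t = 254 (t = 1 + (½)*506 = 1 + 253 = 254)
(x(15)/t)*(-50) = (23/254)*(-50) = -575/127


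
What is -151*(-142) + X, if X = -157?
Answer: 21285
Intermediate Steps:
-151*(-142) + X = -151*(-142) - 157 = 21442 - 157 = 21285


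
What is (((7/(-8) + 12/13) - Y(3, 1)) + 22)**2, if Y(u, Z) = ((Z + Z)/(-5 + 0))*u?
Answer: 146143921/270400 ≈ 540.47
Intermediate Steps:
Y(u, Z) = -2*Z*u/5 (Y(u, Z) = ((2*Z)/(-5))*u = ((2*Z)*(-1/5))*u = (-2*Z/5)*u = -2*Z*u/5)
(((7/(-8) + 12/13) - Y(3, 1)) + 22)**2 = (((7/(-8) + 12/13) - (-2)*3/5) + 22)**2 = (((7*(-1/8) + 12*(1/13)) - 1*(-6/5)) + 22)**2 = (((-7/8 + 12/13) + 6/5) + 22)**2 = ((5/104 + 6/5) + 22)**2 = (649/520 + 22)**2 = (12089/520)**2 = 146143921/270400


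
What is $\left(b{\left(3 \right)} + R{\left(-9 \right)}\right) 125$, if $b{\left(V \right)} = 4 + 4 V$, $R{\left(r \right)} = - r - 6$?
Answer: $2375$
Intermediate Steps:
$R{\left(r \right)} = -6 - r$
$\left(b{\left(3 \right)} + R{\left(-9 \right)}\right) 125 = \left(\left(4 + 4 \cdot 3\right) - -3\right) 125 = \left(\left(4 + 12\right) + \left(-6 + 9\right)\right) 125 = \left(16 + 3\right) 125 = 19 \cdot 125 = 2375$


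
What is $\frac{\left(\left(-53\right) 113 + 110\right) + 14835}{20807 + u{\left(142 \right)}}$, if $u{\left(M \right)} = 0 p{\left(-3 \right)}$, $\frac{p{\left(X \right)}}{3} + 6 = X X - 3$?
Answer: $\frac{8956}{20807} \approx 0.43043$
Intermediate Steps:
$p{\left(X \right)} = -27 + 3 X^{2}$ ($p{\left(X \right)} = -18 + 3 \left(X X - 3\right) = -18 + 3 \left(X^{2} - 3\right) = -18 + 3 \left(-3 + X^{2}\right) = -18 + \left(-9 + 3 X^{2}\right) = -27 + 3 X^{2}$)
$u{\left(M \right)} = 0$ ($u{\left(M \right)} = 0 \left(-27 + 3 \left(-3\right)^{2}\right) = 0 \left(-27 + 3 \cdot 9\right) = 0 \left(-27 + 27\right) = 0 \cdot 0 = 0$)
$\frac{\left(\left(-53\right) 113 + 110\right) + 14835}{20807 + u{\left(142 \right)}} = \frac{\left(\left(-53\right) 113 + 110\right) + 14835}{20807 + 0} = \frac{\left(-5989 + 110\right) + 14835}{20807} = \left(-5879 + 14835\right) \frac{1}{20807} = 8956 \cdot \frac{1}{20807} = \frac{8956}{20807}$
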